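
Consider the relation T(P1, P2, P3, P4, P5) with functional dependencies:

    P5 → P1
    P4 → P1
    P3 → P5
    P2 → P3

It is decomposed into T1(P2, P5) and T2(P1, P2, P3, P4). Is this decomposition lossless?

Yes

Common attributes: T1 ∩ T2 = {P2}.
Closure of {P2}: P2 → P3 applies, adding P3; P3 → P5 applies, adding P5; P5 → P1 applies, adding P1. So (P2)⁺ = {P1, P2, P3, P5}.
This closure contains every attribute of T1, so T1 ∩ T2 → T1. The join is lossless.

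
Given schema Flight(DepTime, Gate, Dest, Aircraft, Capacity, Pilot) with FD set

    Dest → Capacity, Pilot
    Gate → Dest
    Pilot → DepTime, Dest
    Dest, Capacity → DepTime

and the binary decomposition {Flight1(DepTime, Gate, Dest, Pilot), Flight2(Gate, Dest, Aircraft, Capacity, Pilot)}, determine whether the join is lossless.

Yes

Common attributes: Flight1 ∩ Flight2 = {Gate, Dest, Pilot}.
Closure of {Gate, Dest, Pilot}: Dest → Capacity, Pilot applies, adding Capacity; Pilot → DepTime, Dest applies, adding DepTime. So (Gate, Dest, Pilot)⁺ = {DepTime, Gate, Dest, Capacity, Pilot}.
This closure contains every attribute of Flight1, so Flight1 ∩ Flight2 → Flight1. The join is lossless.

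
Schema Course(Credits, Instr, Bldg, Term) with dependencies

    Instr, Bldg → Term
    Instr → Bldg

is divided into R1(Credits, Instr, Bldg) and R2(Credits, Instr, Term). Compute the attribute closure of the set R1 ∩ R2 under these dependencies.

Credits, Instr, Bldg, Term

R1 ∩ R2 = {Credits, Instr}.
Instr → Bldg applies, adding Bldg
Instr, Bldg → Term applies, adding Term
Closure: {Credits, Instr, Bldg, Term}.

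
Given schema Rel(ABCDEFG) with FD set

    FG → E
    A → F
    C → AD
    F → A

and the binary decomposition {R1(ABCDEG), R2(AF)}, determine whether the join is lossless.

Yes

Common attributes: R1 ∩ R2 = {A}.
Closure of {A}: A → F applies, adding F. So (A)⁺ = {AF}.
This closure contains every attribute of R2, so R1 ∩ R2 → R2. The join is lossless.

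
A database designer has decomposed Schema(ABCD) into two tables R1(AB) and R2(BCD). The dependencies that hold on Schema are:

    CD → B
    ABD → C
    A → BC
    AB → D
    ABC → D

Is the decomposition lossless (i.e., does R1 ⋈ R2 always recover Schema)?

No

Common attributes: R1 ∩ R2 = {B}.
No dependency enlarges {B}, so (B)⁺ = {B}.
The closure contains neither all of R1 = {AB} nor all of R2 = {BCD}, so the common attributes are not a superkey of either fragment. The join is lossy.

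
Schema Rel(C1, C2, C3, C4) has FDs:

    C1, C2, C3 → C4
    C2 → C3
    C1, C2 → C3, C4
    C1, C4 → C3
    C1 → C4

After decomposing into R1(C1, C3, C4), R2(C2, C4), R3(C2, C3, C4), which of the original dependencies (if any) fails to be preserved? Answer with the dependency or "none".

none

C1, C2, C3 → C4: restricted closure across fragments reaches C4.
C2 → C3 lies within R3.
C1, C2 → C3, C4: restricted closure across fragments reaches C3, C4.
C1, C4 → C3 lies within R1.
C1 → C4 lies within R1.
Every dependency is enforceable on the fragments, so the decomposition is dependency-preserving.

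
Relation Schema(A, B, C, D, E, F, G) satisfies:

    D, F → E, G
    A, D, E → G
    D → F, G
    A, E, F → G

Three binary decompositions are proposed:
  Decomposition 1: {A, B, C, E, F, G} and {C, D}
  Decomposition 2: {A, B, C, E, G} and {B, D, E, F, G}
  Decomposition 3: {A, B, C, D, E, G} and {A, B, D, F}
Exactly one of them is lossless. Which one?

Decomposition 1: common = {C}, closure = {C} → lossy.
Decomposition 2: common = {B, E, G}, closure = {B, E, G} → lossy.
Decomposition 3: common = {A, B, D}, closure = {A, B, D, E, F, G} → lossless.

Decomposition 3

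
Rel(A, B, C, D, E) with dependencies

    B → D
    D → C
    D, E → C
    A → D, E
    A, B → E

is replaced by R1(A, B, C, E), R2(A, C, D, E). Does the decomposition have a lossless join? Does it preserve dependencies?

lossless but not dependency-preserving

Lossless test: (A, C, E)⁺ = {A, C, D, E}, which contains all of one fragment — lossless.
Dependency preservation: the restricted closure of {B} across the fragments never reaches {D}, so B → D cannot be enforced without a join — not preserved.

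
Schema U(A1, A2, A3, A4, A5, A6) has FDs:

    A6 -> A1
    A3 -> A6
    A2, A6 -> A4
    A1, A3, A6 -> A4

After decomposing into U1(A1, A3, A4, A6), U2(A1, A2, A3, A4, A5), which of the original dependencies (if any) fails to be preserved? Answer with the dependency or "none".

Check A2, A6 → A4: no single fragment contains all of {A2, A4, A6}, and the restricted closure of {A2, A6} across the fragments never reaches {A4}.
A6 → A1 is preserved.
A3 → A6 is preserved.
A1, A3, A6 → A4 is preserved.

A2, A6 -> A4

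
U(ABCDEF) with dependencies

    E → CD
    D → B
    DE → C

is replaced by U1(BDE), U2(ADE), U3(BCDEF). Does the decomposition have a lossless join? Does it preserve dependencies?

Lossless test (chase): Rows 1 and 2 agree on E; apply E→CD and equate their CD entries. Rows 1 and 3 agree on E; apply E→CD and equate their CD entries. Rows 1 and 2 agree on D; apply D→B and equate their B entries. No row becomes fully distinguished — the join is lossy.
Dependency preservation: every FD's attributes lie within a single fragment, so each can be enforced locally — preserved.

lossy but dependency-preserving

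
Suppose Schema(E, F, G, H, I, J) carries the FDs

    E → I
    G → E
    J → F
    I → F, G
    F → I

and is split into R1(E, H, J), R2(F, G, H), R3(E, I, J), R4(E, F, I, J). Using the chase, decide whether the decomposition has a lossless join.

Yes

Chase test. Columns are E, F, G, H, I, J; row i has aⱼ where attribute j ∈ Ri, else bᵢⱼ.
Initial tableau (one row per fragment):
  row 1: a1 b12 b13 a4 b15 a6
  row 2: b21 a2 a3 a4 b25 b26
  row 3: a1 b32 b33 b34 a5 a6
  row 4: a1 a2 b43 b44 a5 a6
Rows 1 and 3 agree on E; apply E→I and equate their I entries.
Rows 1 and 3 agree on J; apply J→F and equate their F entries.
Rows 1 and 4 agree on J; apply J→F and equate their F entries.
Rows 1 and 3 agree on I; apply I→F, G and equate their F, G entries.
Rows 1 and 4 agree on I; apply I→F, G and equate their F, G entries.
Rows 1 and 2 agree on F; apply F→I and equate their I entries.
Rows 1 and 2 agree on I; apply I→F, G and equate their F, G entries.
Rows 1 and 2 agree on G; apply G→E and equate their E entries.
Row 1 is now all distinguished symbols — the join is lossless.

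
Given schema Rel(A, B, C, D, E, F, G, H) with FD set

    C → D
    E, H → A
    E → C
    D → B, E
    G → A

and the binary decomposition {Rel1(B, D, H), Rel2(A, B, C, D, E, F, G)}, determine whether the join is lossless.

No

Common attributes: Rel1 ∩ Rel2 = {B, D}.
Closure of {B, D}: D → B, E applies, adding E; E → C applies, adding C. So (B, D)⁺ = {B, C, D, E}.
The closure contains neither all of Rel1 = {B, D, H} nor all of Rel2 = {A, B, C, D, E, F, G}, so the common attributes are not a superkey of either fragment. The join is lossy.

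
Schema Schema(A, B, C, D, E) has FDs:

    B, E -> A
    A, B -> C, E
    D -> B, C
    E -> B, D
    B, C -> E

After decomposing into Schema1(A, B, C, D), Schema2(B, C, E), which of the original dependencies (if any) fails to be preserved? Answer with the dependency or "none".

B, E → A: restricted closure across fragments reaches A.
A, B → C, E: restricted closure across fragments reaches C, E.
D → B, C lies within Schema1.
E → B, D: restricted closure across fragments reaches B, D.
B, C → E lies within Schema2.
Every dependency is enforceable on the fragments, so the decomposition is dependency-preserving.

none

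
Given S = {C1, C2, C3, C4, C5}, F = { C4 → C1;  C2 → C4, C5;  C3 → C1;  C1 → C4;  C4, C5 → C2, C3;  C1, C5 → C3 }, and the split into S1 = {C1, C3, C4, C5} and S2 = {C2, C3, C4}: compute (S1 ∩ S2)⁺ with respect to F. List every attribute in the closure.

S1 ∩ S2 = {C3, C4}.
C4 → C1 applies, adding C1
Closure: {C1, C3, C4}.

C1, C3, C4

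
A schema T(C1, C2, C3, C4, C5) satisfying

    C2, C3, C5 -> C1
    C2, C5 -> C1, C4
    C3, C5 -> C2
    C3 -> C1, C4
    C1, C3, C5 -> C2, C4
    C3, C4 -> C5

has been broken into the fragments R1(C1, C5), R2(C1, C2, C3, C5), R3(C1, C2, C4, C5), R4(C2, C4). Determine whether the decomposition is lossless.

Chase test. Columns are C1, C2, C3, C4, C5; row i has aⱼ where attribute j ∈ Ri, else bᵢⱼ.
Initial tableau (one row per fragment):
  row 1: a1 b12 b13 b14 a5
  row 2: a1 a2 a3 b24 a5
  row 3: a1 a2 b33 a4 a5
  row 4: b41 a2 b43 a4 b45
Rows 2 and 3 agree on C2, C5; apply C2, C5→C1, C4 and equate their C1, C4 entries.
Row 2 is now all distinguished symbols — the join is lossless.

Yes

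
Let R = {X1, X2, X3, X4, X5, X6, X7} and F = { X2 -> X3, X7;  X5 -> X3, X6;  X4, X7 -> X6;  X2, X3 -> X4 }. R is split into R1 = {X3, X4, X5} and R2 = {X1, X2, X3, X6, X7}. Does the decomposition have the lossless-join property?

No

Common attributes: R1 ∩ R2 = {X3}.
No dependency enlarges {X3}, so (X3)⁺ = {X3}.
The closure contains neither all of R1 = {X3, X4, X5} nor all of R2 = {X1, X2, X3, X6, X7}, so the common attributes are not a superkey of either fragment. The join is lossy.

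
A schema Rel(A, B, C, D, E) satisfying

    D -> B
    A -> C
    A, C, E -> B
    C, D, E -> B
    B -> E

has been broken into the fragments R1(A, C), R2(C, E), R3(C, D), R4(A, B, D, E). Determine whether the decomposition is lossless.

Yes

Chase test. Columns are A, B, C, D, E; row i has aⱼ where attribute j ∈ Ri, else bᵢⱼ.
Initial tableau (one row per fragment):
  row 1: a1 b12 a3 b14 b15
  row 2: b21 b22 a3 b24 a5
  row 3: b31 b32 a3 a4 b35
  row 4: a1 a2 b43 a4 a5
Rows 3 and 4 agree on D; apply D→B and equate their B entries.
Rows 1 and 4 agree on A; apply A→C and equate their C entries.
Rows 3 and 4 agree on B; apply B→E and equate their E entries.
Row 4 is now all distinguished symbols — the join is lossless.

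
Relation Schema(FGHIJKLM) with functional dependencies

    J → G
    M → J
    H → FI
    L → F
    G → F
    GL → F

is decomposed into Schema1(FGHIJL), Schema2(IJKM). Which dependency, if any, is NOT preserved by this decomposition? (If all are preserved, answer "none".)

J → G lies within Schema1.
M → J lies within Schema2.
H → FI lies within Schema1.
L → F lies within Schema1.
G → F lies within Schema1.
GL → F lies within Schema1.
Every dependency is enforceable on the fragments, so the decomposition is dependency-preserving.

none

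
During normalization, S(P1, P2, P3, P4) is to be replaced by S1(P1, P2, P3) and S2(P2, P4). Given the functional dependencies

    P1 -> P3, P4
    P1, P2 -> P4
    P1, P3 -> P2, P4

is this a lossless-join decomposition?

No

Common attributes: S1 ∩ S2 = {P2}.
No dependency enlarges {P2}, so (P2)⁺ = {P2}.
The closure contains neither all of S1 = {P1, P2, P3} nor all of S2 = {P2, P4}, so the common attributes are not a superkey of either fragment. The join is lossy.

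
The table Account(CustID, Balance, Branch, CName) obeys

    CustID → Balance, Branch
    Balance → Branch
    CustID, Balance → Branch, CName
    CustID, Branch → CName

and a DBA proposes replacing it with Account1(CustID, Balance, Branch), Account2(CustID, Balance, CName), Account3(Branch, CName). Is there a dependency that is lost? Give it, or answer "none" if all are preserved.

none

CustID → Balance, Branch lies within Account1.
Balance → Branch lies within Account1.
CustID, Balance → Branch, CName: restricted closure across fragments reaches Branch, CName.
CustID, Branch → CName: restricted closure across fragments reaches CName.
Every dependency is enforceable on the fragments, so the decomposition is dependency-preserving.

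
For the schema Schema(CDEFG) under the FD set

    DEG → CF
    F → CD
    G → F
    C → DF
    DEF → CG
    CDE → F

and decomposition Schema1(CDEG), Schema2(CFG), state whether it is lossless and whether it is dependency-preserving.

lossless and dependency-preserving

Lossless test: (CG)⁺ = {CDFG}, which contains all of one fragment — lossless.
Dependency preservation: DEG → CF; F → CD; C → DF; DEF → CG; CDE → F are not contained in any single fragment, but the restricted closure of each left-hand side across the fragments still reaches the right-hand side; the remaining FDs each lie inside some fragment. All dependencies are preserved.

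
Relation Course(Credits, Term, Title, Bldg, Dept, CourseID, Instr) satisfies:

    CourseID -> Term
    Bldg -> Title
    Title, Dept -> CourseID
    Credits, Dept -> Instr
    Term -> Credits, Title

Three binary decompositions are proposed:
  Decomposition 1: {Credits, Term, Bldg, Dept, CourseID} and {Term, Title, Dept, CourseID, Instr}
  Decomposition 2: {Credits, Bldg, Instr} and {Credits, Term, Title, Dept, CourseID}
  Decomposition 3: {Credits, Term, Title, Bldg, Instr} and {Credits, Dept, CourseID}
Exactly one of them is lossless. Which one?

Decomposition 1

Decomposition 1: common = {Term, Dept, CourseID}, closure = {Credits, Term, Title, Dept, CourseID, Instr} → lossless.
Decomposition 2: common = {Credits}, closure = {Credits} → lossy.
Decomposition 3: common = {Credits}, closure = {Credits} → lossy.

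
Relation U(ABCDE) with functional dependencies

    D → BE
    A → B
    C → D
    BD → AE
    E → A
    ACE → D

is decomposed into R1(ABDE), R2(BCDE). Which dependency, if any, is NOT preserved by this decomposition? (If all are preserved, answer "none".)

D → BE lies within R1.
A → B lies within R1.
C → D lies within R2.
BD → AE lies within R1.
E → A lies within R1.
ACE → D: restricted closure across fragments reaches D.
Every dependency is enforceable on the fragments, so the decomposition is dependency-preserving.

none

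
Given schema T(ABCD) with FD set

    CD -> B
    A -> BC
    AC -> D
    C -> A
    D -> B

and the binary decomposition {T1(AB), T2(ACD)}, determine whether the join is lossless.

Common attributes: T1 ∩ T2 = {A}.
Closure of {A}: A → BC applies, adding BC; AC → D applies, adding D. So (A)⁺ = {ABCD}.
This closure contains every attribute of T1, so T1 ∩ T2 → T1. The join is lossless.

Yes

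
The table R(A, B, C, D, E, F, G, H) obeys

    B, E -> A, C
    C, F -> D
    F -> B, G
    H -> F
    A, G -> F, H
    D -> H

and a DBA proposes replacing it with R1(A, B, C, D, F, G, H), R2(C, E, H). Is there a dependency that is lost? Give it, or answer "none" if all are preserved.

B, E -> A, C

Check B, E → A, C: no single fragment contains all of {A, B, C, E}, and the restricted closure of {B, E} across the fragments never reaches {A, C}.
C, F → D is preserved.
F → B, G is preserved.
H → F is preserved.
A, G → F, H is preserved.
D → H is preserved.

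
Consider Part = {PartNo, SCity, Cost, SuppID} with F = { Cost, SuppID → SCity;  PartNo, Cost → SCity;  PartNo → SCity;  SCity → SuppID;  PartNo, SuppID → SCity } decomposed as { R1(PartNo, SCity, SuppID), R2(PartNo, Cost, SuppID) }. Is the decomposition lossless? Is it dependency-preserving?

Lossless test: (PartNo, SuppID)⁺ = {PartNo, SCity, SuppID}, which contains all of one fragment — lossless.
Dependency preservation: the restricted closure of {Cost, SuppID} across the fragments never reaches {SCity}, so Cost, SuppID → SCity cannot be enforced without a join — not preserved.

lossless but not dependency-preserving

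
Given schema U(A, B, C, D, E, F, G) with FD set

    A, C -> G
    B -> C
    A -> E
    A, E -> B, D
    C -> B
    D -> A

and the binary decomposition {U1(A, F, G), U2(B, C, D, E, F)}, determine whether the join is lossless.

No

Common attributes: U1 ∩ U2 = {F}.
No dependency enlarges {F}, so (F)⁺ = {F}.
The closure contains neither all of U1 = {A, F, G} nor all of U2 = {B, C, D, E, F}, so the common attributes are not a superkey of either fragment. The join is lossy.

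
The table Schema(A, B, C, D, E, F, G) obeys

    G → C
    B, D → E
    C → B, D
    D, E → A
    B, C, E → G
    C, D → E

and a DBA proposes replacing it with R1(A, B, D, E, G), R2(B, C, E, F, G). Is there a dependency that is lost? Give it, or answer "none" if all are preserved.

G → C lies within R2.
B, D → E lies within R1.
C → B, D: restricted closure across fragments reaches B, D.
D, E → A lies within R1.
B, C, E → G lies within R2.
C, D → E: restricted closure across fragments reaches E.
Every dependency is enforceable on the fragments, so the decomposition is dependency-preserving.

none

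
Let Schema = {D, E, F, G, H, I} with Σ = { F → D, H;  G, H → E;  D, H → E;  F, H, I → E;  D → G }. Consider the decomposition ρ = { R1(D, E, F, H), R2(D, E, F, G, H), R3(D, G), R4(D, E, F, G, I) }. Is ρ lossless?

Yes

Chase test. Columns are D, E, F, G, H, I; row i has aⱼ where attribute j ∈ Ri, else bᵢⱼ.
Initial tableau (one row per fragment):
  row 1: a1 a2 a3 b14 a5 b16
  row 2: a1 a2 a3 a4 a5 b26
  row 3: a1 b32 b33 a4 b35 b36
  row 4: a1 a2 a3 a4 b45 a6
Rows 1 and 4 agree on F; apply F→D, H and equate their D, H entries.
Rows 1 and 2 agree on D; apply D→G and equate their G entries.
Row 4 is now all distinguished symbols — the join is lossless.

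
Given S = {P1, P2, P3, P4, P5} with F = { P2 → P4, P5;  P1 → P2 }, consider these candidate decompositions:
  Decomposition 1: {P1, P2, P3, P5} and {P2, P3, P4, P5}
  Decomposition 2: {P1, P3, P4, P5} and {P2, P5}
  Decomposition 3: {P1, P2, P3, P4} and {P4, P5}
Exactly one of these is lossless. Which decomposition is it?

Decomposition 1: common = {P2, P3, P5}, closure = {P2, P3, P4, P5} → lossless.
Decomposition 2: common = {P5}, closure = {P5} → lossy.
Decomposition 3: common = {P4}, closure = {P4} → lossy.

Decomposition 1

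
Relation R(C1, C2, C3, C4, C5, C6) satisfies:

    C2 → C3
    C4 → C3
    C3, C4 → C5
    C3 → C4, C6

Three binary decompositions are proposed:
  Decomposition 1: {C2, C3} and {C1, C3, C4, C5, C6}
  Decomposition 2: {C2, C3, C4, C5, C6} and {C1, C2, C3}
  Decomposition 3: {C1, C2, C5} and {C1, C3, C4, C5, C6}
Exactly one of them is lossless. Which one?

Decomposition 1: common = {C3}, closure = {C3, C4, C5, C6} → lossy.
Decomposition 2: common = {C2, C3}, closure = {C2, C3, C4, C5, C6} → lossless.
Decomposition 3: common = {C1, C5}, closure = {C1, C5} → lossy.

Decomposition 2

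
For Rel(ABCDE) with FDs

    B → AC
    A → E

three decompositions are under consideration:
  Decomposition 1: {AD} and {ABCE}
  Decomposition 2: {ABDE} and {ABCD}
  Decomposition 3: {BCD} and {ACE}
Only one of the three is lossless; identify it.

Decomposition 1: common = {A}, closure = {AE} → lossy.
Decomposition 2: common = {ABD}, closure = {ABCDE} → lossless.
Decomposition 3: common = {C}, closure = {C} → lossy.

Decomposition 2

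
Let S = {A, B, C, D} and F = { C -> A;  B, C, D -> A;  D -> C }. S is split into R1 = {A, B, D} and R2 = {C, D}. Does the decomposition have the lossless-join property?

Common attributes: R1 ∩ R2 = {D}.
Closure of {D}: D → C applies, adding C; C → A applies, adding A. So (D)⁺ = {A, C, D}.
This closure contains every attribute of R2, so R1 ∩ R2 → R2. The join is lossless.

Yes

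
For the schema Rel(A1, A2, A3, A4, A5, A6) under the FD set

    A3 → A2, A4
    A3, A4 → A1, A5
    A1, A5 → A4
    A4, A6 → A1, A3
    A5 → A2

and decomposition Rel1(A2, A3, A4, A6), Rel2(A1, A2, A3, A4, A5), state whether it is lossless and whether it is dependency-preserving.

lossless and dependency-preserving

Lossless test: (A2, A3, A4)⁺ = {A1, A2, A3, A4, A5}, which contains all of one fragment — lossless.
Dependency preservation: A4, A6 → A1, A3 is not contained in any single fragment, but the restricted closure of its left-hand side across the fragments still reaches the right-hand side; the remaining FDs each lie inside some fragment. All dependencies are preserved.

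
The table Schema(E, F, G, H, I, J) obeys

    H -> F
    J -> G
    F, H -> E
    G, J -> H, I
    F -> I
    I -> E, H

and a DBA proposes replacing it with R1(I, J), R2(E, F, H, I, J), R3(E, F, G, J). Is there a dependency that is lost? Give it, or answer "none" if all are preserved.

none

H → F lies within R2.
J → G lies within R3.
F, H → E lies within R2.
G, J → H, I: restricted closure across fragments reaches H, I.
F → I lies within R2.
I → E, H lies within R2.
Every dependency is enforceable on the fragments, so the decomposition is dependency-preserving.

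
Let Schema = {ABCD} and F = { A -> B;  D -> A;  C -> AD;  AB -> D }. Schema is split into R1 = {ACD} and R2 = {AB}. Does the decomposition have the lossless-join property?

Common attributes: R1 ∩ R2 = {A}.
Closure of {A}: A → B applies, adding B; AB → D applies, adding D. So (A)⁺ = {ABD}.
This closure contains every attribute of R2, so R1 ∩ R2 → R2. The join is lossless.

Yes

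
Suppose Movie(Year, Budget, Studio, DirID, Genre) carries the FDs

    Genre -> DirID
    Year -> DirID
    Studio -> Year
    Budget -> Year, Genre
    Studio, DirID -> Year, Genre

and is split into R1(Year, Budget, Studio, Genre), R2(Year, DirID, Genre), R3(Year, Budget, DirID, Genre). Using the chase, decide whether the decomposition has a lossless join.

Chase test. Columns are Year, Budget, Studio, DirID, Genre; row i has aⱼ where attribute j ∈ Ri, else bᵢⱼ.
Initial tableau (one row per fragment):
  row 1: a1 a2 a3 b14 a5
  row 2: a1 b22 b23 a4 a5
  row 3: a1 a2 b33 a4 a5
Rows 1 and 2 agree on Genre; apply Genre→DirID and equate their DirID entries.
Row 1 is now all distinguished symbols — the join is lossless.

Yes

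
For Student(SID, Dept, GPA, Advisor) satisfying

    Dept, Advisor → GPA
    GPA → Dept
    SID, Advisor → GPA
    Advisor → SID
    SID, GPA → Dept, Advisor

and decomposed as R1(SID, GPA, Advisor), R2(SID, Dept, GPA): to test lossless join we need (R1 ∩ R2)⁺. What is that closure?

SID, Dept, GPA, Advisor

R1 ∩ R2 = {SID, GPA}.
GPA → Dept applies, adding Dept
SID, GPA → Dept, Advisor applies, adding Advisor
Closure: {SID, Dept, GPA, Advisor}.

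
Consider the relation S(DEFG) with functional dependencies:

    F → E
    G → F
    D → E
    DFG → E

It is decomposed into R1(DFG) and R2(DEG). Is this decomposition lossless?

Yes

Common attributes: R1 ∩ R2 = {DG}.
Closure of {DG}: G → F applies, adding F; D → E applies, adding E. So (DG)⁺ = {DEFG}.
This closure contains every attribute of R1, so R1 ∩ R2 → R1. The join is lossless.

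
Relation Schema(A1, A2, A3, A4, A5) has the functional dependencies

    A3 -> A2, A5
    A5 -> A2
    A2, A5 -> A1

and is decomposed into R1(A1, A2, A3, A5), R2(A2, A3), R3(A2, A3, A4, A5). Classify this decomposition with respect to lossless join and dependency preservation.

lossless and dependency-preserving

Lossless test (chase): Rows 1 and 2 agree on A3; apply A3→A2, A5 and equate their A2, A5 entries. Rows 1 and 2 agree on A2, A5; apply A2, A5→A1 and equate their A1 entries. Rows 1 and 3 agree on A2, A5; apply A2, A5→A1 and equate their A1 entries. Row 3 is now all distinguished symbols — the join is lossless.
Dependency preservation: every FD's attributes lie within a single fragment, so each can be enforced locally — preserved.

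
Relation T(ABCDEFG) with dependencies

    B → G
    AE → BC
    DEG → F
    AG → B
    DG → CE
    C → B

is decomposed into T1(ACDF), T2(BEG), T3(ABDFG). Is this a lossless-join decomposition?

Chase test. Columns are ABCDEFG; row i has aⱼ where attribute j ∈ Ti, else bᵢⱼ.
Initial tableau (one row per fragment):
  row 1: a1 b12 a3 a4 b15 a6 b17
  row 2: b21 a2 b23 b24 a5 b26 a7
  row 3: a1 a2 b33 a4 b35 a6 a7
No row becomes fully distinguished — the join is lossy.

No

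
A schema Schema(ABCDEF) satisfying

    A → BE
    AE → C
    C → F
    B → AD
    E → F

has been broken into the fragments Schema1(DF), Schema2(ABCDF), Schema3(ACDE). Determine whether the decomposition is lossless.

Yes

Chase test. Columns are ABCDEF; row i has aⱼ where attribute j ∈ Schemai, else bᵢⱼ.
Initial tableau (one row per fragment):
  row 1: b11 b12 b13 a4 b15 a6
  row 2: a1 a2 a3 a4 b25 a6
  row 3: a1 b32 a3 a4 a5 b36
Rows 2 and 3 agree on A; apply A→BE and equate their BE entries.
Rows 2 and 3 agree on C; apply C→F and equate their F entries.
Row 2 is now all distinguished symbols — the join is lossless.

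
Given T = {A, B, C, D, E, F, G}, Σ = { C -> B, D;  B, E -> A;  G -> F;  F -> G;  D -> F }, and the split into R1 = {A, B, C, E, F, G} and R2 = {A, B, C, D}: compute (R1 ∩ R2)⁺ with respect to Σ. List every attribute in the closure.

R1 ∩ R2 = {A, B, C}.
C → B, D applies, adding D
D → F applies, adding F
F → G applies, adding G
Closure: {A, B, C, D, F, G}.

A, B, C, D, F, G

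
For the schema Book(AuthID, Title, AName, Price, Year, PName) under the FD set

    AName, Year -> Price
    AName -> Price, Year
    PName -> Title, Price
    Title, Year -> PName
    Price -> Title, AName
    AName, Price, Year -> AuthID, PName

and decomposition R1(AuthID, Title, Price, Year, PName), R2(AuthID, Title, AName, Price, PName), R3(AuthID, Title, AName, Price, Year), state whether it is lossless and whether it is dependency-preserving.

Lossless test (chase): Rows 2 and 3 agree on AName; apply AName→Price, Year and equate their Price, Year entries. Rows 1 and 3 agree on Title, Year; apply Title, Year→PName and equate their PName entries. Rows 1 and 2 agree on Price; apply Price→Title, AName and equate their Title, AName entries. Row 1 is now all distinguished symbols — the join is lossless.
Dependency preservation: AName, Price, Year → AuthID, PName is not contained in any single fragment, but the restricted closure of its left-hand side across the fragments still reaches the right-hand side; the remaining FDs each lie inside some fragment. All dependencies are preserved.

lossless and dependency-preserving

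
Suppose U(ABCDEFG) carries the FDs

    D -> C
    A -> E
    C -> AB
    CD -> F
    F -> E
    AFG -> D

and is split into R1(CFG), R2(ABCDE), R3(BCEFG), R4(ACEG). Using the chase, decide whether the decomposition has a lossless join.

No

Chase test. Columns are ABCDEFG; row i has aⱼ where attribute j ∈ Ri, else bᵢⱼ.
Initial tableau (one row per fragment):
  row 1: b11 b12 a3 b14 b15 a6 a7
  row 2: a1 a2 a3 a4 a5 b26 b27
  row 3: b31 a2 a3 b34 a5 a6 a7
  row 4: a1 b42 a3 b44 a5 b46 a7
Rows 1 and 2 agree on C; apply C→AB and equate their AB entries.
Rows 1 and 3 agree on C; apply C→AB and equate their AB entries.
Rows 1 and 4 agree on C; apply C→AB and equate their AB entries.
Rows 1 and 3 agree on F; apply F→E and equate their E entries.
Rows 1 and 3 agree on AFG; apply AFG→D and equate their D entries.
No row becomes fully distinguished — the join is lossy.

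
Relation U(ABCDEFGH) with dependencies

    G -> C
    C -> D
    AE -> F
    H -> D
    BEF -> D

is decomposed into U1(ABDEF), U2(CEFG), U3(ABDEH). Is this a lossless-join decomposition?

Chase test. Columns are ABCDEFGH; row i has aⱼ where attribute j ∈ Ui, else bᵢⱼ.
Initial tableau (one row per fragment):
  row 1: a1 a2 b13 a4 a5 a6 b17 b18
  row 2: b21 b22 a3 b24 a5 a6 a7 b28
  row 3: a1 a2 b33 a4 a5 b36 b37 a8
Rows 1 and 3 agree on AE; apply AE→F and equate their F entries.
No row becomes fully distinguished — the join is lossy.

No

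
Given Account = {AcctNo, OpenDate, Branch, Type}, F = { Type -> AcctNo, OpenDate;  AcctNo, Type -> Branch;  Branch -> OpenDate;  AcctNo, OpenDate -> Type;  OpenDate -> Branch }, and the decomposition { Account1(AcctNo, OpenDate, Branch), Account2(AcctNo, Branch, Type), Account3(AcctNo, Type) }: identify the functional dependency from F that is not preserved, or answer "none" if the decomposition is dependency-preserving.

none

Type → AcctNo, OpenDate: restricted closure across fragments reaches AcctNo, OpenDate.
AcctNo, Type → Branch lies within Account2.
Branch → OpenDate lies within Account1.
AcctNo, OpenDate → Type: restricted closure across fragments reaches Type.
OpenDate → Branch lies within Account1.
Every dependency is enforceable on the fragments, so the decomposition is dependency-preserving.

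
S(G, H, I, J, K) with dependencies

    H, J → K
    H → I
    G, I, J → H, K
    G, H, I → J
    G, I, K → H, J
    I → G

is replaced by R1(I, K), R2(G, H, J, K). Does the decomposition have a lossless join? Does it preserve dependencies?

Lossless test: (K)⁺ = {K}, which is a superkey of neither fragment — lossy.
Dependency preservation: the restricted closure of {H} across the fragments never reaches {I}, so H → I cannot be enforced without a join — not preserved.

lossy and not dependency-preserving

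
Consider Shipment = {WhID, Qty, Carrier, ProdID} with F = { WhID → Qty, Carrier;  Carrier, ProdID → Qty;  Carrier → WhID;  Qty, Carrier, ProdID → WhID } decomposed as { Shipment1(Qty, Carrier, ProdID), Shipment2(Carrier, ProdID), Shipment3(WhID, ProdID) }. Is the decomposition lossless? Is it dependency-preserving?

lossy and not dependency-preserving

Lossless test (chase): Rows 1 and 2 agree on Carrier, ProdID; apply Carrier, ProdID→Qty and equate their Qty entries. Rows 1 and 2 agree on Carrier; apply Carrier→WhID and equate their WhID entries. No row becomes fully distinguished — the join is lossy.
Dependency preservation: the restricted closure of {WhID} across the fragments never reaches {Qty, Carrier}, so WhID → Qty, Carrier cannot be enforced without a join — not preserved.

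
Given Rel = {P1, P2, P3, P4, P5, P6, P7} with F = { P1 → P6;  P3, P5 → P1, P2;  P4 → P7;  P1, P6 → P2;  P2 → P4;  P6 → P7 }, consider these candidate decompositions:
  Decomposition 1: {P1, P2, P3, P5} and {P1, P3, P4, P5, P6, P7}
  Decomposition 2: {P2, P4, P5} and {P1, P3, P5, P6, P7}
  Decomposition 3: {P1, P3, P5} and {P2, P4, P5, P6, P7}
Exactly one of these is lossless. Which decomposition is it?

Decomposition 1: common = {P1, P3, P5}, closure = {P1, P2, P3, P4, P5, P6, P7} → lossless.
Decomposition 2: common = {P5}, closure = {P5} → lossy.
Decomposition 3: common = {P5}, closure = {P5} → lossy.

Decomposition 1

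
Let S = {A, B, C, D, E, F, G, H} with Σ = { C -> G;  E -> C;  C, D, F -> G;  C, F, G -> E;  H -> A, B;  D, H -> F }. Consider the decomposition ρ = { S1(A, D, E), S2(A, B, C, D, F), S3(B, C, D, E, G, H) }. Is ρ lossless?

Chase test. Columns are A, B, C, D, E, F, G, H; row i has aⱼ where attribute j ∈ Si, else bᵢⱼ.
Initial tableau (one row per fragment):
  row 1: a1 b12 b13 a4 a5 b16 b17 b18
  row 2: a1 a2 a3 a4 b25 a6 b27 b28
  row 3: b31 a2 a3 a4 a5 b36 a7 a8
Rows 2 and 3 agree on C; apply C→G and equate their G entries.
Rows 1 and 3 agree on E; apply E→C and equate their C entries.
Rows 1 and 2 agree on C; apply C→G and equate their G entries.
No row becomes fully distinguished — the join is lossy.

No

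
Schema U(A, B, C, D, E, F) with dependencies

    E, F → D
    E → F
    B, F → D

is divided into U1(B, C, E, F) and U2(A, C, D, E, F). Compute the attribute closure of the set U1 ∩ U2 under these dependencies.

U1 ∩ U2 = {C, E, F}.
E, F → D applies, adding D
Closure: {C, D, E, F}.

C, D, E, F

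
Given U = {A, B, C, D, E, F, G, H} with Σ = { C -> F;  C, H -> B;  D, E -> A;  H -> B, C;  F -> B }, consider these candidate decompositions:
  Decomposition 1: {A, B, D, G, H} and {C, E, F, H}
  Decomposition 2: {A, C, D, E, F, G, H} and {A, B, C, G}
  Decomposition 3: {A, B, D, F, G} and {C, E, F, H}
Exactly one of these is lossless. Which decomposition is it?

Decomposition 1: common = {H}, closure = {B, C, F, H} → lossy.
Decomposition 2: common = {A, C, G}, closure = {A, B, C, F, G} → lossless.
Decomposition 3: common = {F}, closure = {B, F} → lossy.

Decomposition 2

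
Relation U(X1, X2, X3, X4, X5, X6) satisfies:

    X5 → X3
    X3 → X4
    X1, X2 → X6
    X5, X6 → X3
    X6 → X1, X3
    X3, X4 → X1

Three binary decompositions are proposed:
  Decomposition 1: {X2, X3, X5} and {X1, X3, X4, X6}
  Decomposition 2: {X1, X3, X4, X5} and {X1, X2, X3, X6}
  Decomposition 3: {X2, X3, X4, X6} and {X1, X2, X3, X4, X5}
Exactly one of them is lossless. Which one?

Decomposition 1: common = {X3}, closure = {X1, X3, X4} → lossy.
Decomposition 2: common = {X1, X3}, closure = {X1, X3, X4} → lossy.
Decomposition 3: common = {X2, X3, X4}, closure = {X1, X2, X3, X4, X6} → lossless.

Decomposition 3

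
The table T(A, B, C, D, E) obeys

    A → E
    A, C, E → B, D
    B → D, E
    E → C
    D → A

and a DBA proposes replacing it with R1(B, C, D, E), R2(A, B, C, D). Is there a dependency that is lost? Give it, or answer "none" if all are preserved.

none

A → E: restricted closure across fragments reaches E.
A, C, E → B, D: restricted closure across fragments reaches B, D.
B → D, E lies within R1.
E → C lies within R1.
D → A lies within R2.
Every dependency is enforceable on the fragments, so the decomposition is dependency-preserving.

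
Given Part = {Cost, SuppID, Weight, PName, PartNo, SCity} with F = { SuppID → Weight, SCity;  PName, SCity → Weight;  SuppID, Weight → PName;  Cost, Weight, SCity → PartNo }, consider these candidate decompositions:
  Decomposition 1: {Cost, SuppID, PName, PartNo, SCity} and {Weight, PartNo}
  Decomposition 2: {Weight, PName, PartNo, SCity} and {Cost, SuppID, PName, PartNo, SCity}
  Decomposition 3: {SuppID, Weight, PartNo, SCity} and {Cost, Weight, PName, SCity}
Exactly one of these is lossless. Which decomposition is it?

Decomposition 2

Decomposition 1: common = {PartNo}, closure = {PartNo} → lossy.
Decomposition 2: common = {PName, PartNo, SCity}, closure = {Weight, PName, PartNo, SCity} → lossless.
Decomposition 3: common = {Weight, SCity}, closure = {Weight, SCity} → lossy.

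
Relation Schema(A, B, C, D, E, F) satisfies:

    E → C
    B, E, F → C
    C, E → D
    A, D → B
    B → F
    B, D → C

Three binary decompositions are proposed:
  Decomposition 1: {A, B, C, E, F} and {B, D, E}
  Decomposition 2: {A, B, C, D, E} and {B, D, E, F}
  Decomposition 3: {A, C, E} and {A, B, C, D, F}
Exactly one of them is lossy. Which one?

Decomposition 3

Decomposition 1: common = {B, E}, closure = {B, C, D, E, F} → lossless.
Decomposition 2: common = {B, D, E}, closure = {B, C, D, E, F} → lossless.
Decomposition 3: common = {A, C}, closure = {A, C} → lossy.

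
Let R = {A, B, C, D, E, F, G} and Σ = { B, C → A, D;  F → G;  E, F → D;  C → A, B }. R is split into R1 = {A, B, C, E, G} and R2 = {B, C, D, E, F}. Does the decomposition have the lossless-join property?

Common attributes: R1 ∩ R2 = {B, C, E}.
Closure of {B, C, E}: B, C → A, D applies, adding A, D. So (B, C, E)⁺ = {A, B, C, D, E}.
The closure contains neither all of R1 = {A, B, C, E, G} nor all of R2 = {B, C, D, E, F}, so the common attributes are not a superkey of either fragment. The join is lossy.

No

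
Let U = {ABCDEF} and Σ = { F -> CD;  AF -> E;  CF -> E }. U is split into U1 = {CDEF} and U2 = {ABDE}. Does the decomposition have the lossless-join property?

Common attributes: U1 ∩ U2 = {DE}.
No dependency enlarges {DE}, so (DE)⁺ = {DE}.
The closure contains neither all of U1 = {CDEF} nor all of U2 = {ABDE}, so the common attributes are not a superkey of either fragment. The join is lossy.

No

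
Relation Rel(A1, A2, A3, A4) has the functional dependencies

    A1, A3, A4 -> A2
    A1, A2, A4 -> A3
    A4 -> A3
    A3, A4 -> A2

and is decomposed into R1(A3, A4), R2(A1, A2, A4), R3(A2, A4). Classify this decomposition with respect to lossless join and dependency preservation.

Lossless test (chase): Rows 1 and 2 agree on A4; apply A4→A3 and equate their A3 entries. Rows 1 and 3 agree on A4; apply A4→A3 and equate their A3 entries. Rows 1 and 2 agree on A3, A4; apply A3, A4→A2 and equate their A2 entries. Row 2 is now all distinguished symbols — the join is lossless.
Dependency preservation: A1, A3, A4 → A2; A1, A2, A4 → A3; A3, A4 → A2 are not contained in any single fragment, but the restricted closure of each left-hand side across the fragments still reaches the right-hand side; the remaining FDs each lie inside some fragment. All dependencies are preserved.

lossless and dependency-preserving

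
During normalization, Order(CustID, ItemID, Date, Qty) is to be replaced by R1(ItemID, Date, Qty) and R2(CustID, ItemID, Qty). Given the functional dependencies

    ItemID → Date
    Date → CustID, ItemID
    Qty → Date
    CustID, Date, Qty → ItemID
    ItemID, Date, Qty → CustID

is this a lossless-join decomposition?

Common attributes: R1 ∩ R2 = {ItemID, Qty}.
Closure of {ItemID, Qty}: ItemID → Date applies, adding Date; Date → CustID, ItemID applies, adding CustID. So (ItemID, Qty)⁺ = {CustID, ItemID, Date, Qty}.
This closure contains every attribute of R1, so R1 ∩ R2 → R1. The join is lossless.

Yes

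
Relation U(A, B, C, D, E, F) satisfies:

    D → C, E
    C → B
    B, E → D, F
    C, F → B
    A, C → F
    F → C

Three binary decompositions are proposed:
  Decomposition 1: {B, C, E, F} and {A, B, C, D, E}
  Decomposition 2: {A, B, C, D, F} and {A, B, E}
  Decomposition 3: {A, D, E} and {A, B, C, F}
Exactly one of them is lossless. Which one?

Decomposition 1

Decomposition 1: common = {B, C, E}, closure = {B, C, D, E, F} → lossless.
Decomposition 2: common = {A, B}, closure = {A, B} → lossy.
Decomposition 3: common = {A}, closure = {A} → lossy.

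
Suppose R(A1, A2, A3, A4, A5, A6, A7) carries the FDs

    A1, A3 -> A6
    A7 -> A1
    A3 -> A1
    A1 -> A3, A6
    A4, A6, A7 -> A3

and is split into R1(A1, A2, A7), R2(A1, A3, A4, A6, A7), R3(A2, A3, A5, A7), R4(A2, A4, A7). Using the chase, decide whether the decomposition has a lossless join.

No

Chase test. Columns are A1, A2, A3, A4, A5, A6, A7; row i has aⱼ where attribute j ∈ Ri, else bᵢⱼ.
Initial tableau (one row per fragment):
  row 1: a1 a2 b13 b14 b15 b16 a7
  row 2: a1 b22 a3 a4 b25 a6 a7
  row 3: b31 a2 a3 b34 a5 b36 a7
  row 4: b41 a2 b43 a4 b45 b46 a7
Rows 1 and 3 agree on A7; apply A7→A1 and equate their A1 entries.
Rows 1 and 4 agree on A7; apply A7→A1 and equate their A1 entries.
Rows 1 and 2 agree on A1; apply A1→A3, A6 and equate their A3, A6 entries.
Rows 1 and 3 agree on A1; apply A1→A3, A6 and equate their A3, A6 entries.
Rows 1 and 4 agree on A1; apply A1→A3, A6 and equate their A3, A6 entries.
No row becomes fully distinguished — the join is lossy.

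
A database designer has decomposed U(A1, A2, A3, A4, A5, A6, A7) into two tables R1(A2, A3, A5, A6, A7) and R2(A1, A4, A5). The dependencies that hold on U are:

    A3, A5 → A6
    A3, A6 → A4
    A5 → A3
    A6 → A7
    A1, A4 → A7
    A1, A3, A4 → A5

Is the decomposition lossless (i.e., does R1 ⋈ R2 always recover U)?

Common attributes: R1 ∩ R2 = {A5}.
Closure of {A5}: A5 → A3 applies, adding A3; A3, A5 → A6 applies, adding A6; A3, A6 → A4 applies, adding A4; A6 → A7 applies, adding A7. So (A5)⁺ = {A3, A4, A5, A6, A7}.
The closure contains neither all of R1 = {A2, A3, A5, A6, A7} nor all of R2 = {A1, A4, A5}, so the common attributes are not a superkey of either fragment. The join is lossy.

No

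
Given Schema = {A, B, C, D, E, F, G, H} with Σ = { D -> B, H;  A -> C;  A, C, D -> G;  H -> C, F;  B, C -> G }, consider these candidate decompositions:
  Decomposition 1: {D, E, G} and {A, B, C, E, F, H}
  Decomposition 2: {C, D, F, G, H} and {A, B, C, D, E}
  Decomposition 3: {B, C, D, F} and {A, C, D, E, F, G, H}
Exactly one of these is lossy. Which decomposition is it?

Decomposition 1: common = {E}, closure = {E} → lossy.
Decomposition 2: common = {C, D}, closure = {B, C, D, F, G, H} → lossless.
Decomposition 3: common = {C, D, F}, closure = {B, C, D, F, G, H} → lossless.

Decomposition 1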